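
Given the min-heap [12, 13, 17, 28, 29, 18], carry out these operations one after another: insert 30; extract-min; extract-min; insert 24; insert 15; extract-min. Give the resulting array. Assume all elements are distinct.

[17, 28, 18, 30, 29, 24]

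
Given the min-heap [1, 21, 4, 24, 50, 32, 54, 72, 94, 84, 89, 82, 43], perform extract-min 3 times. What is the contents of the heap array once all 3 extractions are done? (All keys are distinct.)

extract-min #1 returns 1:
  remove root 1; move last element 43 to root → [43, 21, 4, 24, 50, 32, 54, 72, 94, 84, 89, 82]
  43 vs smaller child 4 at index 2, swap → [4, 21, 43, 24, 50, 32, 54, 72, 94, 84, 89, 82]
  43 vs smaller child 32 at index 5, swap → [4, 21, 32, 24, 50, 43, 54, 72, 94, 84, 89, 82]
extract-min #2 returns 4:
  remove root 4; move last element 82 to root → [82, 21, 32, 24, 50, 43, 54, 72, 94, 84, 89]
  82 vs smaller child 21 at index 1, swap → [21, 82, 32, 24, 50, 43, 54, 72, 94, 84, 89]
  82 vs smaller child 24 at index 3, swap → [21, 24, 32, 82, 50, 43, 54, 72, 94, 84, 89]
  82 vs smaller child 72 at index 7, swap → [21, 24, 32, 72, 50, 43, 54, 82, 94, 84, 89]
extract-min #3 returns 21:
  remove root 21; move last element 89 to root → [89, 24, 32, 72, 50, 43, 54, 82, 94, 84]
  89 vs smaller child 24 at index 1, swap → [24, 89, 32, 72, 50, 43, 54, 82, 94, 84]
  89 vs smaller child 50 at index 4, swap → [24, 50, 32, 72, 89, 43, 54, 82, 94, 84]
  89 vs only child 84 at index 9, swap → [24, 50, 32, 72, 84, 43, 54, 82, 94, 89]

[24, 50, 32, 72, 84, 43, 54, 82, 94, 89]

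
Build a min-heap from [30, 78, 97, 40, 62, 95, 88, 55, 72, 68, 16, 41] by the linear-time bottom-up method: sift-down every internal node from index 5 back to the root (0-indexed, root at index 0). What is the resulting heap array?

sift down from index 5:
  95 vs only child 41 at index 11, swap → [30, 78, 97, 40, 62, 41, 88, 55, 72, 68, 16, 95]
sift down from index 4:
  62 vs smaller child 16 at index 10, swap → [30, 78, 97, 40, 16, 41, 88, 55, 72, 68, 62, 95]
sift down from index 3: already satisfies heap property
sift down from index 2:
  97 vs smaller child 41 at index 5, swap → [30, 78, 41, 40, 16, 97, 88, 55, 72, 68, 62, 95]
  97 vs only child 95 at index 11, swap → [30, 78, 41, 40, 16, 95, 88, 55, 72, 68, 62, 97]
sift down from index 1:
  78 vs smaller child 16 at index 4, swap → [30, 16, 41, 40, 78, 95, 88, 55, 72, 68, 62, 97]
  78 vs smaller child 62 at index 10, swap → [30, 16, 41, 40, 62, 95, 88, 55, 72, 68, 78, 97]
sift down from index 0:
  30 vs smaller child 16 at index 1, swap → [16, 30, 41, 40, 62, 95, 88, 55, 72, 68, 78, 97]

[16, 30, 41, 40, 62, 95, 88, 55, 72, 68, 78, 97]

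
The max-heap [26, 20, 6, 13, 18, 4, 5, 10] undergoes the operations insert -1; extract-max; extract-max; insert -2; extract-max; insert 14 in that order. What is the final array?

insert -1:
  append -1 at index 8 → [26, 20, 6, 13, 18, 4, 5, 10, -1] (no swap needed)
extract-max → returns 26:
  remove root 26; move last element -1 to root → [-1, 20, 6, 13, 18, 4, 5, 10]
  -1 vs larger child 20 at index 1, swap → [20, -1, 6, 13, 18, 4, 5, 10]
  -1 vs larger child 18 at index 4, swap → [20, 18, 6, 13, -1, 4, 5, 10]
extract-max → returns 20:
  remove root 20; move last element 10 to root → [10, 18, 6, 13, -1, 4, 5]
  10 vs larger child 18 at index 1, swap → [18, 10, 6, 13, -1, 4, 5]
  10 vs larger child 13 at index 3, swap → [18, 13, 6, 10, -1, 4, 5]
insert -2:
  append -2 at index 7 → [18, 13, 6, 10, -1, 4, 5, -2] (no swap needed)
extract-max → returns 18:
  remove root 18; move last element -2 to root → [-2, 13, 6, 10, -1, 4, 5]
  -2 vs larger child 13 at index 1, swap → [13, -2, 6, 10, -1, 4, 5]
  -2 vs larger child 10 at index 3, swap → [13, 10, 6, -2, -1, 4, 5]
insert 14:
  append 14 at index 7 → [13, 10, 6, -2, -1, 4, 5, 14]
  14 > parent -2 at index 3, swap → [13, 10, 6, 14, -1, 4, 5, -2]
  14 > parent 10 at index 1, swap → [13, 14, 6, 10, -1, 4, 5, -2]
  14 > parent 13 at index 0, swap → [14, 13, 6, 10, -1, 4, 5, -2]

[14, 13, 6, 10, -1, 4, 5, -2]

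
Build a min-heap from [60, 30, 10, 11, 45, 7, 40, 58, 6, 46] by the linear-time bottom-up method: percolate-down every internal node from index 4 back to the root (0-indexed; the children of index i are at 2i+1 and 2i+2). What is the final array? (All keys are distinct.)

[6, 11, 7, 30, 45, 10, 40, 58, 60, 46]

sift down from index 4: already satisfies heap property
sift down from index 3:
  11 vs smaller child 6 at index 8, swap → [60, 30, 10, 6, 45, 7, 40, 58, 11, 46]
sift down from index 2:
  10 vs smaller child 7 at index 5, swap → [60, 30, 7, 6, 45, 10, 40, 58, 11, 46]
sift down from index 1:
  30 vs smaller child 6 at index 3, swap → [60, 6, 7, 30, 45, 10, 40, 58, 11, 46]
  30 vs smaller child 11 at index 8, swap → [60, 6, 7, 11, 45, 10, 40, 58, 30, 46]
sift down from index 0:
  60 vs smaller child 6 at index 1, swap → [6, 60, 7, 11, 45, 10, 40, 58, 30, 46]
  60 vs smaller child 11 at index 3, swap → [6, 11, 7, 60, 45, 10, 40, 58, 30, 46]
  60 vs smaller child 30 at index 8, swap → [6, 11, 7, 30, 45, 10, 40, 58, 60, 46]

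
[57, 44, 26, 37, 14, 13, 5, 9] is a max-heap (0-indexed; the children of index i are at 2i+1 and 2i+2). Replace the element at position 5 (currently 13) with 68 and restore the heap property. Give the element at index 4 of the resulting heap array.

set index 5 from 13 to 68 → [57, 44, 26, 37, 14, 68, 5, 9]
68 > parent 26 at index 2, swap → [57, 44, 68, 37, 14, 26, 5, 9]
68 > parent 57 at index 0, swap → [68, 44, 57, 37, 14, 26, 5, 9]
resulting array: [68, 44, 57, 37, 14, 26, 5, 9]

14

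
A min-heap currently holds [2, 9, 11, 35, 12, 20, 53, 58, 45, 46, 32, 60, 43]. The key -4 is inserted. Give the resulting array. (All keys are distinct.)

[-4, 9, 2, 35, 12, 20, 11, 58, 45, 46, 32, 60, 43, 53]

append -4 at index 13 → [2, 9, 11, 35, 12, 20, 53, 58, 45, 46, 32, 60, 43, -4]
-4 < parent 53 at index 6, swap → [2, 9, 11, 35, 12, 20, -4, 58, 45, 46, 32, 60, 43, 53]
-4 < parent 11 at index 2, swap → [2, 9, -4, 35, 12, 20, 11, 58, 45, 46, 32, 60, 43, 53]
-4 < parent 2 at index 0, swap → [-4, 9, 2, 35, 12, 20, 11, 58, 45, 46, 32, 60, 43, 53]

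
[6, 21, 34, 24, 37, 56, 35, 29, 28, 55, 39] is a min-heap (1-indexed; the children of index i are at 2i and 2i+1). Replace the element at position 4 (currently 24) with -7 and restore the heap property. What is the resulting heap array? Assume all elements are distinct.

[-7, 6, 34, 21, 37, 56, 35, 29, 28, 55, 39]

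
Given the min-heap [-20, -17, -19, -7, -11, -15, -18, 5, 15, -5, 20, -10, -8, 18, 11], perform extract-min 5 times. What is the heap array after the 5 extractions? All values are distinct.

extract-min #1 returns -20:
  remove root -20; move last element 11 to root → [11, -17, -19, -7, -11, -15, -18, 5, 15, -5, 20, -10, -8, 18]
  11 vs smaller child -19 at index 2, swap → [-19, -17, 11, -7, -11, -15, -18, 5, 15, -5, 20, -10, -8, 18]
  11 vs smaller child -18 at index 6, swap → [-19, -17, -18, -7, -11, -15, 11, 5, 15, -5, 20, -10, -8, 18]
extract-min #2 returns -19:
  remove root -19; move last element 18 to root → [18, -17, -18, -7, -11, -15, 11, 5, 15, -5, 20, -10, -8]
  18 vs smaller child -18 at index 2, swap → [-18, -17, 18, -7, -11, -15, 11, 5, 15, -5, 20, -10, -8]
  18 vs smaller child -15 at index 5, swap → [-18, -17, -15, -7, -11, 18, 11, 5, 15, -5, 20, -10, -8]
  18 vs smaller child -10 at index 11, swap → [-18, -17, -15, -7, -11, -10, 11, 5, 15, -5, 20, 18, -8]
extract-min #3 returns -18:
  remove root -18; move last element -8 to root → [-8, -17, -15, -7, -11, -10, 11, 5, 15, -5, 20, 18]
  -8 vs smaller child -17 at index 1, swap → [-17, -8, -15, -7, -11, -10, 11, 5, 15, -5, 20, 18]
  -8 vs smaller child -11 at index 4, swap → [-17, -11, -15, -7, -8, -10, 11, 5, 15, -5, 20, 18]
extract-min #4 returns -17:
  remove root -17; move last element 18 to root → [18, -11, -15, -7, -8, -10, 11, 5, 15, -5, 20]
  18 vs smaller child -15 at index 2, swap → [-15, -11, 18, -7, -8, -10, 11, 5, 15, -5, 20]
  18 vs smaller child -10 at index 5, swap → [-15, -11, -10, -7, -8, 18, 11, 5, 15, -5, 20]
extract-min #5 returns -15:
  remove root -15; move last element 20 to root → [20, -11, -10, -7, -8, 18, 11, 5, 15, -5]
  20 vs smaller child -11 at index 1, swap → [-11, 20, -10, -7, -8, 18, 11, 5, 15, -5]
  20 vs smaller child -8 at index 4, swap → [-11, -8, -10, -7, 20, 18, 11, 5, 15, -5]
  20 vs only child -5 at index 9, swap → [-11, -8, -10, -7, -5, 18, 11, 5, 15, 20]

[-11, -8, -10, -7, -5, 18, 11, 5, 15, 20]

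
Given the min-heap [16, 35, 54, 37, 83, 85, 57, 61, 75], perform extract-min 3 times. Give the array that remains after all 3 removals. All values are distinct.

[54, 61, 57, 75, 83, 85]

extract-min #1 returns 16:
  remove root 16; move last element 75 to root → [75, 35, 54, 37, 83, 85, 57, 61]
  75 vs smaller child 35 at index 1, swap → [35, 75, 54, 37, 83, 85, 57, 61]
  75 vs smaller child 37 at index 3, swap → [35, 37, 54, 75, 83, 85, 57, 61]
  75 vs only child 61 at index 7, swap → [35, 37, 54, 61, 83, 85, 57, 75]
extract-min #2 returns 35:
  remove root 35; move last element 75 to root → [75, 37, 54, 61, 83, 85, 57]
  75 vs smaller child 37 at index 1, swap → [37, 75, 54, 61, 83, 85, 57]
  75 vs smaller child 61 at index 3, swap → [37, 61, 54, 75, 83, 85, 57]
extract-min #3 returns 37:
  remove root 37; move last element 57 to root → [57, 61, 54, 75, 83, 85]
  57 vs smaller child 54 at index 2, swap → [54, 61, 57, 75, 83, 85]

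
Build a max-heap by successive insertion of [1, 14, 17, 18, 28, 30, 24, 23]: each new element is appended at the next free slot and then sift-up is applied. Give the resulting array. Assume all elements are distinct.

[30, 23, 28, 18, 17, 14, 24, 1]

Insert 1:
  append 1 at index 0 → [1] (no swap needed)
Insert 14:
  append 14 at index 1 → [1, 14]
  14 > parent 1 at index 0, swap → [14, 1]
Insert 17:
  append 17 at index 2 → [14, 1, 17]
  17 > parent 14 at index 0, swap → [17, 1, 14]
Insert 18:
  append 18 at index 3 → [17, 1, 14, 18]
  18 > parent 1 at index 1, swap → [17, 18, 14, 1]
  18 > parent 17 at index 0, swap → [18, 17, 14, 1]
Insert 28:
  append 28 at index 4 → [18, 17, 14, 1, 28]
  28 > parent 17 at index 1, swap → [18, 28, 14, 1, 17]
  28 > parent 18 at index 0, swap → [28, 18, 14, 1, 17]
Insert 30:
  append 30 at index 5 → [28, 18, 14, 1, 17, 30]
  30 > parent 14 at index 2, swap → [28, 18, 30, 1, 17, 14]
  30 > parent 28 at index 0, swap → [30, 18, 28, 1, 17, 14]
Insert 24:
  append 24 at index 6 → [30, 18, 28, 1, 17, 14, 24] (no swap needed)
Insert 23:
  append 23 at index 7 → [30, 18, 28, 1, 17, 14, 24, 23]
  23 > parent 1 at index 3, swap → [30, 18, 28, 23, 17, 14, 24, 1]
  23 > parent 18 at index 1, swap → [30, 23, 28, 18, 17, 14, 24, 1]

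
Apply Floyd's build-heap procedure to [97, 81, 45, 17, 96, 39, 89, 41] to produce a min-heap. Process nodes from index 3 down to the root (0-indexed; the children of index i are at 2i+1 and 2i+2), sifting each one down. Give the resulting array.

[17, 41, 39, 81, 96, 45, 89, 97]

sift down from index 3: already satisfies heap property
sift down from index 2:
  45 vs smaller child 39 at index 5, swap → [97, 81, 39, 17, 96, 45, 89, 41]
sift down from index 1:
  81 vs smaller child 17 at index 3, swap → [97, 17, 39, 81, 96, 45, 89, 41]
  81 vs only child 41 at index 7, swap → [97, 17, 39, 41, 96, 45, 89, 81]
sift down from index 0:
  97 vs smaller child 17 at index 1, swap → [17, 97, 39, 41, 96, 45, 89, 81]
  97 vs smaller child 41 at index 3, swap → [17, 41, 39, 97, 96, 45, 89, 81]
  97 vs only child 81 at index 7, swap → [17, 41, 39, 81, 96, 45, 89, 97]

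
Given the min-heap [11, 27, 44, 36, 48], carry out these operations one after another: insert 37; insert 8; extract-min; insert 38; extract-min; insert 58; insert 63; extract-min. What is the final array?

[36, 38, 37, 63, 48, 44, 58]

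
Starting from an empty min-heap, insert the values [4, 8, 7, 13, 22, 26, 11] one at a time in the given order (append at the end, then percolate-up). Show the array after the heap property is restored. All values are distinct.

Insert 4:
  append 4 at index 0 → [4] (no swap needed)
Insert 8:
  append 8 at index 1 → [4, 8] (no swap needed)
Insert 7:
  append 7 at index 2 → [4, 8, 7] (no swap needed)
Insert 13:
  append 13 at index 3 → [4, 8, 7, 13] (no swap needed)
Insert 22:
  append 22 at index 4 → [4, 8, 7, 13, 22] (no swap needed)
Insert 26:
  append 26 at index 5 → [4, 8, 7, 13, 22, 26] (no swap needed)
Insert 11:
  append 11 at index 6 → [4, 8, 7, 13, 22, 26, 11] (no swap needed)

[4, 8, 7, 13, 22, 26, 11]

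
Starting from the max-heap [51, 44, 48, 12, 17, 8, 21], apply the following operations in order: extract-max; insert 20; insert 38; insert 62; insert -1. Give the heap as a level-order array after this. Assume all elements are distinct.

extract-max → returns 51:
  remove root 51; move last element 21 to root → [21, 44, 48, 12, 17, 8]
  21 vs larger child 48 at index 2, swap → [48, 44, 21, 12, 17, 8]
insert 20:
  append 20 at index 6 → [48, 44, 21, 12, 17, 8, 20] (no swap needed)
insert 38:
  append 38 at index 7 → [48, 44, 21, 12, 17, 8, 20, 38]
  38 > parent 12 at index 3, swap → [48, 44, 21, 38, 17, 8, 20, 12]
insert 62:
  append 62 at index 8 → [48, 44, 21, 38, 17, 8, 20, 12, 62]
  62 > parent 38 at index 3, swap → [48, 44, 21, 62, 17, 8, 20, 12, 38]
  62 > parent 44 at index 1, swap → [48, 62, 21, 44, 17, 8, 20, 12, 38]
  62 > parent 48 at index 0, swap → [62, 48, 21, 44, 17, 8, 20, 12, 38]
insert -1:
  append -1 at index 9 → [62, 48, 21, 44, 17, 8, 20, 12, 38, -1] (no swap needed)

[62, 48, 21, 44, 17, 8, 20, 12, 38, -1]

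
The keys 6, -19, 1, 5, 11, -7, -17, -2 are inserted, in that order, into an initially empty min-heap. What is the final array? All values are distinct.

Insert 6:
  append 6 at index 0 → [6] (no swap needed)
Insert -19:
  append -19 at index 1 → [6, -19]
  -19 < parent 6 at index 0, swap → [-19, 6]
Insert 1:
  append 1 at index 2 → [-19, 6, 1] (no swap needed)
Insert 5:
  append 5 at index 3 → [-19, 6, 1, 5]
  5 < parent 6 at index 1, swap → [-19, 5, 1, 6]
Insert 11:
  append 11 at index 4 → [-19, 5, 1, 6, 11] (no swap needed)
Insert -7:
  append -7 at index 5 → [-19, 5, 1, 6, 11, -7]
  -7 < parent 1 at index 2, swap → [-19, 5, -7, 6, 11, 1]
Insert -17:
  append -17 at index 6 → [-19, 5, -7, 6, 11, 1, -17]
  -17 < parent -7 at index 2, swap → [-19, 5, -17, 6, 11, 1, -7]
Insert -2:
  append -2 at index 7 → [-19, 5, -17, 6, 11, 1, -7, -2]
  -2 < parent 6 at index 3, swap → [-19, 5, -17, -2, 11, 1, -7, 6]
  -2 < parent 5 at index 1, swap → [-19, -2, -17, 5, 11, 1, -7, 6]

[-19, -2, -17, 5, 11, 1, -7, 6]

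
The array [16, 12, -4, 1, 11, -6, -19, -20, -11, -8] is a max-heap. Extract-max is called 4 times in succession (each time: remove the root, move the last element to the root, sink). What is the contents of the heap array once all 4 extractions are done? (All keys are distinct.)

[-4, -8, -6, -11, -20, -19]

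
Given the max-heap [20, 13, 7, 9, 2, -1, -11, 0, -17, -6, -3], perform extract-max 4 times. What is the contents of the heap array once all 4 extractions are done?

[2, 0, -1, -3, -6, -17, -11]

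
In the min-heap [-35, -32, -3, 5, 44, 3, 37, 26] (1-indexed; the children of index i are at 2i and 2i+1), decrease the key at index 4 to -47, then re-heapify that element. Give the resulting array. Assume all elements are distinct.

[-47, -35, -3, -32, 44, 3, 37, 26]

set index 4 from 5 to -47 → [-35, -32, -3, -47, 44, 3, 37, 26]
-47 < parent -32 at index 2, swap → [-35, -47, -3, -32, 44, 3, 37, 26]
-47 < parent -35 at index 1, swap → [-47, -35, -3, -32, 44, 3, 37, 26]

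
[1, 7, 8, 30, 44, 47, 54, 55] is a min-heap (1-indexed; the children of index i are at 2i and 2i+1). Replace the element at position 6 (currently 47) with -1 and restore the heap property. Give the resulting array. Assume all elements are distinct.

set index 6 from 47 to -1 → [1, 7, 8, 30, 44, -1, 54, 55]
-1 < parent 8 at index 3, swap → [1, 7, -1, 30, 44, 8, 54, 55]
-1 < parent 1 at index 1, swap → [-1, 7, 1, 30, 44, 8, 54, 55]

[-1, 7, 1, 30, 44, 8, 54, 55]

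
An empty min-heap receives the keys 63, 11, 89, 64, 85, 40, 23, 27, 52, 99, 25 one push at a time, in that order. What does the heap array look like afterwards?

Insert 63:
  append 63 at index 0 → [63] (no swap needed)
Insert 11:
  append 11 at index 1 → [63, 11]
  11 < parent 63 at index 0, swap → [11, 63]
Insert 89:
  append 89 at index 2 → [11, 63, 89] (no swap needed)
Insert 64:
  append 64 at index 3 → [11, 63, 89, 64] (no swap needed)
Insert 85:
  append 85 at index 4 → [11, 63, 89, 64, 85] (no swap needed)
Insert 40:
  append 40 at index 5 → [11, 63, 89, 64, 85, 40]
  40 < parent 89 at index 2, swap → [11, 63, 40, 64, 85, 89]
Insert 23:
  append 23 at index 6 → [11, 63, 40, 64, 85, 89, 23]
  23 < parent 40 at index 2, swap → [11, 63, 23, 64, 85, 89, 40]
Insert 27:
  append 27 at index 7 → [11, 63, 23, 64, 85, 89, 40, 27]
  27 < parent 64 at index 3, swap → [11, 63, 23, 27, 85, 89, 40, 64]
  27 < parent 63 at index 1, swap → [11, 27, 23, 63, 85, 89, 40, 64]
Insert 52:
  append 52 at index 8 → [11, 27, 23, 63, 85, 89, 40, 64, 52]
  52 < parent 63 at index 3, swap → [11, 27, 23, 52, 85, 89, 40, 64, 63]
Insert 99:
  append 99 at index 9 → [11, 27, 23, 52, 85, 89, 40, 64, 63, 99] (no swap needed)
Insert 25:
  append 25 at index 10 → [11, 27, 23, 52, 85, 89, 40, 64, 63, 99, 25]
  25 < parent 85 at index 4, swap → [11, 27, 23, 52, 25, 89, 40, 64, 63, 99, 85]
  25 < parent 27 at index 1, swap → [11, 25, 23, 52, 27, 89, 40, 64, 63, 99, 85]

[11, 25, 23, 52, 27, 89, 40, 64, 63, 99, 85]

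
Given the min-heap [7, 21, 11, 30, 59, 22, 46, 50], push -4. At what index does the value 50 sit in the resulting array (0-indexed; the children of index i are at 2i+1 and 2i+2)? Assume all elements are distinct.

7

append -4 at index 8 → [7, 21, 11, 30, 59, 22, 46, 50, -4]
-4 < parent 30 at index 3, swap → [7, 21, 11, -4, 59, 22, 46, 50, 30]
-4 < parent 21 at index 1, swap → [7, -4, 11, 21, 59, 22, 46, 50, 30]
-4 < parent 7 at index 0, swap → [-4, 7, 11, 21, 59, 22, 46, 50, 30]
resulting array: [-4, 7, 11, 21, 59, 22, 46, 50, 30]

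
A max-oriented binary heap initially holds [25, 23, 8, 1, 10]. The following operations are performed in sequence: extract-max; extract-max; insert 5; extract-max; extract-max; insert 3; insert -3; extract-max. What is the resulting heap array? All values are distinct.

extract-max → returns 25:
  remove root 25; move last element 10 to root → [10, 23, 8, 1]
  10 vs larger child 23 at index 1, swap → [23, 10, 8, 1]
extract-max → returns 23:
  remove root 23; move last element 1 to root → [1, 10, 8]
  1 vs larger child 10 at index 1, swap → [10, 1, 8]
insert 5:
  append 5 at index 3 → [10, 1, 8, 5]
  5 > parent 1 at index 1, swap → [10, 5, 8, 1]
extract-max → returns 10:
  remove root 10; move last element 1 to root → [1, 5, 8]
  1 vs larger child 8 at index 2, swap → [8, 5, 1]
extract-max → returns 8:
  remove root 8; move last element 1 to root → [1, 5]
  1 vs only child 5 at index 1, swap → [5, 1]
insert 3:
  append 3 at index 2 → [5, 1, 3] (no swap needed)
insert -3:
  append -3 at index 3 → [5, 1, 3, -3] (no swap needed)
extract-max → returns 5:
  remove root 5; move last element -3 to root → [-3, 1, 3]
  -3 vs larger child 3 at index 2, swap → [3, 1, -3]

[3, 1, -3]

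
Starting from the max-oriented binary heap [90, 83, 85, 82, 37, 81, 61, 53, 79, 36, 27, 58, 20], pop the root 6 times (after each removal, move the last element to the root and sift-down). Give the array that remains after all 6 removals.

[61, 53, 58, 27, 37, 20, 36]

extract-max #1 returns 90:
  remove root 90; move last element 20 to root → [20, 83, 85, 82, 37, 81, 61, 53, 79, 36, 27, 58]
  20 vs larger child 85 at index 2, swap → [85, 83, 20, 82, 37, 81, 61, 53, 79, 36, 27, 58]
  20 vs larger child 81 at index 5, swap → [85, 83, 81, 82, 37, 20, 61, 53, 79, 36, 27, 58]
  20 vs only child 58 at index 11, swap → [85, 83, 81, 82, 37, 58, 61, 53, 79, 36, 27, 20]
extract-max #2 returns 85:
  remove root 85; move last element 20 to root → [20, 83, 81, 82, 37, 58, 61, 53, 79, 36, 27]
  20 vs larger child 83 at index 1, swap → [83, 20, 81, 82, 37, 58, 61, 53, 79, 36, 27]
  20 vs larger child 82 at index 3, swap → [83, 82, 81, 20, 37, 58, 61, 53, 79, 36, 27]
  20 vs larger child 79 at index 8, swap → [83, 82, 81, 79, 37, 58, 61, 53, 20, 36, 27]
extract-max #3 returns 83:
  remove root 83; move last element 27 to root → [27, 82, 81, 79, 37, 58, 61, 53, 20, 36]
  27 vs larger child 82 at index 1, swap → [82, 27, 81, 79, 37, 58, 61, 53, 20, 36]
  27 vs larger child 79 at index 3, swap → [82, 79, 81, 27, 37, 58, 61, 53, 20, 36]
  27 vs larger child 53 at index 7, swap → [82, 79, 81, 53, 37, 58, 61, 27, 20, 36]
extract-max #4 returns 82:
  remove root 82; move last element 36 to root → [36, 79, 81, 53, 37, 58, 61, 27, 20]
  36 vs larger child 81 at index 2, swap → [81, 79, 36, 53, 37, 58, 61, 27, 20]
  36 vs larger child 61 at index 6, swap → [81, 79, 61, 53, 37, 58, 36, 27, 20]
extract-max #5 returns 81:
  remove root 81; move last element 20 to root → [20, 79, 61, 53, 37, 58, 36, 27]
  20 vs larger child 79 at index 1, swap → [79, 20, 61, 53, 37, 58, 36, 27]
  20 vs larger child 53 at index 3, swap → [79, 53, 61, 20, 37, 58, 36, 27]
  20 vs only child 27 at index 7, swap → [79, 53, 61, 27, 37, 58, 36, 20]
extract-max #6 returns 79:
  remove root 79; move last element 20 to root → [20, 53, 61, 27, 37, 58, 36]
  20 vs larger child 61 at index 2, swap → [61, 53, 20, 27, 37, 58, 36]
  20 vs larger child 58 at index 5, swap → [61, 53, 58, 27, 37, 20, 36]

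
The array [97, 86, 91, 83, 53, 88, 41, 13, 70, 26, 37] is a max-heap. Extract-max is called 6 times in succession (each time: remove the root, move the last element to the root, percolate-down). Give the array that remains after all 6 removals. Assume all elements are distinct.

[53, 37, 41, 13, 26]

extract-max #1 returns 97:
  remove root 97; move last element 37 to root → [37, 86, 91, 83, 53, 88, 41, 13, 70, 26]
  37 vs larger child 91 at index 2, swap → [91, 86, 37, 83, 53, 88, 41, 13, 70, 26]
  37 vs larger child 88 at index 5, swap → [91, 86, 88, 83, 53, 37, 41, 13, 70, 26]
extract-max #2 returns 91:
  remove root 91; move last element 26 to root → [26, 86, 88, 83, 53, 37, 41, 13, 70]
  26 vs larger child 88 at index 2, swap → [88, 86, 26, 83, 53, 37, 41, 13, 70]
  26 vs larger child 41 at index 6, swap → [88, 86, 41, 83, 53, 37, 26, 13, 70]
extract-max #3 returns 88:
  remove root 88; move last element 70 to root → [70, 86, 41, 83, 53, 37, 26, 13]
  70 vs larger child 86 at index 1, swap → [86, 70, 41, 83, 53, 37, 26, 13]
  70 vs larger child 83 at index 3, swap → [86, 83, 41, 70, 53, 37, 26, 13]
extract-max #4 returns 86:
  remove root 86; move last element 13 to root → [13, 83, 41, 70, 53, 37, 26]
  13 vs larger child 83 at index 1, swap → [83, 13, 41, 70, 53, 37, 26]
  13 vs larger child 70 at index 3, swap → [83, 70, 41, 13, 53, 37, 26]
extract-max #5 returns 83:
  remove root 83; move last element 26 to root → [26, 70, 41, 13, 53, 37]
  26 vs larger child 70 at index 1, swap → [70, 26, 41, 13, 53, 37]
  26 vs larger child 53 at index 4, swap → [70, 53, 41, 13, 26, 37]
extract-max #6 returns 70:
  remove root 70; move last element 37 to root → [37, 53, 41, 13, 26]
  37 vs larger child 53 at index 1, swap → [53, 37, 41, 13, 26]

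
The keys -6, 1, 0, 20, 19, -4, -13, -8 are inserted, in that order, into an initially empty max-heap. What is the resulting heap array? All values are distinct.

[20, 19, 0, -6, 1, -4, -13, -8]

Insert -6:
  append -6 at index 0 → [-6] (no swap needed)
Insert 1:
  append 1 at index 1 → [-6, 1]
  1 > parent -6 at index 0, swap → [1, -6]
Insert 0:
  append 0 at index 2 → [1, -6, 0] (no swap needed)
Insert 20:
  append 20 at index 3 → [1, -6, 0, 20]
  20 > parent -6 at index 1, swap → [1, 20, 0, -6]
  20 > parent 1 at index 0, swap → [20, 1, 0, -6]
Insert 19:
  append 19 at index 4 → [20, 1, 0, -6, 19]
  19 > parent 1 at index 1, swap → [20, 19, 0, -6, 1]
Insert -4:
  append -4 at index 5 → [20, 19, 0, -6, 1, -4] (no swap needed)
Insert -13:
  append -13 at index 6 → [20, 19, 0, -6, 1, -4, -13] (no swap needed)
Insert -8:
  append -8 at index 7 → [20, 19, 0, -6, 1, -4, -13, -8] (no swap needed)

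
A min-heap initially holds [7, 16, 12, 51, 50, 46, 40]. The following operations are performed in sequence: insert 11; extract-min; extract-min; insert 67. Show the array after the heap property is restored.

insert 11:
  append 11 at index 7 → [7, 16, 12, 51, 50, 46, 40, 11]
  11 < parent 51 at index 3, swap → [7, 16, 12, 11, 50, 46, 40, 51]
  11 < parent 16 at index 1, swap → [7, 11, 12, 16, 50, 46, 40, 51]
extract-min → returns 7:
  remove root 7; move last element 51 to root → [51, 11, 12, 16, 50, 46, 40]
  51 vs smaller child 11 at index 1, swap → [11, 51, 12, 16, 50, 46, 40]
  51 vs smaller child 16 at index 3, swap → [11, 16, 12, 51, 50, 46, 40]
extract-min → returns 11:
  remove root 11; move last element 40 to root → [40, 16, 12, 51, 50, 46]
  40 vs smaller child 12 at index 2, swap → [12, 16, 40, 51, 50, 46]
insert 67:
  append 67 at index 6 → [12, 16, 40, 51, 50, 46, 67] (no swap needed)

[12, 16, 40, 51, 50, 46, 67]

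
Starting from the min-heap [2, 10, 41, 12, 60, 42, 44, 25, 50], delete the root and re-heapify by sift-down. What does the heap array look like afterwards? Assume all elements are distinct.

[10, 12, 41, 25, 60, 42, 44, 50]

remove root 2; move last element 50 to root → [50, 10, 41, 12, 60, 42, 44, 25]
50 vs smaller child 10 at index 1, swap → [10, 50, 41, 12, 60, 42, 44, 25]
50 vs smaller child 12 at index 3, swap → [10, 12, 41, 50, 60, 42, 44, 25]
50 vs only child 25 at index 7, swap → [10, 12, 41, 25, 60, 42, 44, 50]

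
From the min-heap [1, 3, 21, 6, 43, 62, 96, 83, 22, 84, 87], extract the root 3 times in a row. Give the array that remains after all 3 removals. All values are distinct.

[21, 22, 62, 83, 43, 87, 96, 84]

extract-min #1 returns 1:
  remove root 1; move last element 87 to root → [87, 3, 21, 6, 43, 62, 96, 83, 22, 84]
  87 vs smaller child 3 at index 1, swap → [3, 87, 21, 6, 43, 62, 96, 83, 22, 84]
  87 vs smaller child 6 at index 3, swap → [3, 6, 21, 87, 43, 62, 96, 83, 22, 84]
  87 vs smaller child 22 at index 8, swap → [3, 6, 21, 22, 43, 62, 96, 83, 87, 84]
extract-min #2 returns 3:
  remove root 3; move last element 84 to root → [84, 6, 21, 22, 43, 62, 96, 83, 87]
  84 vs smaller child 6 at index 1, swap → [6, 84, 21, 22, 43, 62, 96, 83, 87]
  84 vs smaller child 22 at index 3, swap → [6, 22, 21, 84, 43, 62, 96, 83, 87]
  84 vs smaller child 83 at index 7, swap → [6, 22, 21, 83, 43, 62, 96, 84, 87]
extract-min #3 returns 6:
  remove root 6; move last element 87 to root → [87, 22, 21, 83, 43, 62, 96, 84]
  87 vs smaller child 21 at index 2, swap → [21, 22, 87, 83, 43, 62, 96, 84]
  87 vs smaller child 62 at index 5, swap → [21, 22, 62, 83, 43, 87, 96, 84]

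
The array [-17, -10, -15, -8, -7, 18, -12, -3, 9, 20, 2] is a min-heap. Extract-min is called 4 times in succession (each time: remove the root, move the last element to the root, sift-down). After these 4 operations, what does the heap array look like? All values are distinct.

extract-min #1 returns -17:
  remove root -17; move last element 2 to root → [2, -10, -15, -8, -7, 18, -12, -3, 9, 20]
  2 vs smaller child -15 at index 2, swap → [-15, -10, 2, -8, -7, 18, -12, -3, 9, 20]
  2 vs smaller child -12 at index 6, swap → [-15, -10, -12, -8, -7, 18, 2, -3, 9, 20]
extract-min #2 returns -15:
  remove root -15; move last element 20 to root → [20, -10, -12, -8, -7, 18, 2, -3, 9]
  20 vs smaller child -12 at index 2, swap → [-12, -10, 20, -8, -7, 18, 2, -3, 9]
  20 vs smaller child 2 at index 6, swap → [-12, -10, 2, -8, -7, 18, 20, -3, 9]
extract-min #3 returns -12:
  remove root -12; move last element 9 to root → [9, -10, 2, -8, -7, 18, 20, -3]
  9 vs smaller child -10 at index 1, swap → [-10, 9, 2, -8, -7, 18, 20, -3]
  9 vs smaller child -8 at index 3, swap → [-10, -8, 2, 9, -7, 18, 20, -3]
  9 vs only child -3 at index 7, swap → [-10, -8, 2, -3, -7, 18, 20, 9]
extract-min #4 returns -10:
  remove root -10; move last element 9 to root → [9, -8, 2, -3, -7, 18, 20]
  9 vs smaller child -8 at index 1, swap → [-8, 9, 2, -3, -7, 18, 20]
  9 vs smaller child -7 at index 4, swap → [-8, -7, 2, -3, 9, 18, 20]

[-8, -7, 2, -3, 9, 18, 20]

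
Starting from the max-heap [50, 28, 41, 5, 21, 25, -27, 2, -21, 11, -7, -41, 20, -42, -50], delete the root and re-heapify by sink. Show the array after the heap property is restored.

[41, 28, 25, 5, 21, 20, -27, 2, -21, 11, -7, -41, -50, -42]

remove root 50; move last element -50 to root → [-50, 28, 41, 5, 21, 25, -27, 2, -21, 11, -7, -41, 20, -42]
-50 vs larger child 41 at index 2, swap → [41, 28, -50, 5, 21, 25, -27, 2, -21, 11, -7, -41, 20, -42]
-50 vs larger child 25 at index 5, swap → [41, 28, 25, 5, 21, -50, -27, 2, -21, 11, -7, -41, 20, -42]
-50 vs larger child 20 at index 12, swap → [41, 28, 25, 5, 21, 20, -27, 2, -21, 11, -7, -41, -50, -42]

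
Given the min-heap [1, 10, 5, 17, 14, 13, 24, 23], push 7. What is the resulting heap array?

[1, 7, 5, 10, 14, 13, 24, 23, 17]

append 7 at index 8 → [1, 10, 5, 17, 14, 13, 24, 23, 7]
7 < parent 17 at index 3, swap → [1, 10, 5, 7, 14, 13, 24, 23, 17]
7 < parent 10 at index 1, swap → [1, 7, 5, 10, 14, 13, 24, 23, 17]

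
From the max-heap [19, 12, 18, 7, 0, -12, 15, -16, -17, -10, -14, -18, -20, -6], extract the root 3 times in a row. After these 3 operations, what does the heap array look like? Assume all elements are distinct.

[12, 7, -6, -16, 0, -12, -20, -18, -17, -10, -14]

extract-max #1 returns 19:
  remove root 19; move last element -6 to root → [-6, 12, 18, 7, 0, -12, 15, -16, -17, -10, -14, -18, -20]
  -6 vs larger child 18 at index 2, swap → [18, 12, -6, 7, 0, -12, 15, -16, -17, -10, -14, -18, -20]
  -6 vs larger child 15 at index 6, swap → [18, 12, 15, 7, 0, -12, -6, -16, -17, -10, -14, -18, -20]
extract-max #2 returns 18:
  remove root 18; move last element -20 to root → [-20, 12, 15, 7, 0, -12, -6, -16, -17, -10, -14, -18]
  -20 vs larger child 15 at index 2, swap → [15, 12, -20, 7, 0, -12, -6, -16, -17, -10, -14, -18]
  -20 vs larger child -6 at index 6, swap → [15, 12, -6, 7, 0, -12, -20, -16, -17, -10, -14, -18]
extract-max #3 returns 15:
  remove root 15; move last element -18 to root → [-18, 12, -6, 7, 0, -12, -20, -16, -17, -10, -14]
  -18 vs larger child 12 at index 1, swap → [12, -18, -6, 7, 0, -12, -20, -16, -17, -10, -14]
  -18 vs larger child 7 at index 3, swap → [12, 7, -6, -18, 0, -12, -20, -16, -17, -10, -14]
  -18 vs larger child -16 at index 7, swap → [12, 7, -6, -16, 0, -12, -20, -18, -17, -10, -14]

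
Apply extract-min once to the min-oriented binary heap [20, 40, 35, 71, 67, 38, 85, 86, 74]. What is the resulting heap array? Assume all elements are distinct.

[35, 40, 38, 71, 67, 74, 85, 86]

remove root 20; move last element 74 to root → [74, 40, 35, 71, 67, 38, 85, 86]
74 vs smaller child 35 at index 2, swap → [35, 40, 74, 71, 67, 38, 85, 86]
74 vs smaller child 38 at index 5, swap → [35, 40, 38, 71, 67, 74, 85, 86]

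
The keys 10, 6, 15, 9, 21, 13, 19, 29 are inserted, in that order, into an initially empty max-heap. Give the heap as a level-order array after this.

[29, 21, 19, 15, 9, 10, 13, 6]

Insert 10:
  append 10 at index 0 → [10] (no swap needed)
Insert 6:
  append 6 at index 1 → [10, 6] (no swap needed)
Insert 15:
  append 15 at index 2 → [10, 6, 15]
  15 > parent 10 at index 0, swap → [15, 6, 10]
Insert 9:
  append 9 at index 3 → [15, 6, 10, 9]
  9 > parent 6 at index 1, swap → [15, 9, 10, 6]
Insert 21:
  append 21 at index 4 → [15, 9, 10, 6, 21]
  21 > parent 9 at index 1, swap → [15, 21, 10, 6, 9]
  21 > parent 15 at index 0, swap → [21, 15, 10, 6, 9]
Insert 13:
  append 13 at index 5 → [21, 15, 10, 6, 9, 13]
  13 > parent 10 at index 2, swap → [21, 15, 13, 6, 9, 10]
Insert 19:
  append 19 at index 6 → [21, 15, 13, 6, 9, 10, 19]
  19 > parent 13 at index 2, swap → [21, 15, 19, 6, 9, 10, 13]
Insert 29:
  append 29 at index 7 → [21, 15, 19, 6, 9, 10, 13, 29]
  29 > parent 6 at index 3, swap → [21, 15, 19, 29, 9, 10, 13, 6]
  29 > parent 15 at index 1, swap → [21, 29, 19, 15, 9, 10, 13, 6]
  29 > parent 21 at index 0, swap → [29, 21, 19, 15, 9, 10, 13, 6]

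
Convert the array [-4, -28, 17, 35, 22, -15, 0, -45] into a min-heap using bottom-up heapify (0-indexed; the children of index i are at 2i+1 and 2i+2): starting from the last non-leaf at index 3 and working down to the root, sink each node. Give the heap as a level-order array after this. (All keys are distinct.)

sift down from index 3:
  35 vs only child -45 at index 7, swap → [-4, -28, 17, -45, 22, -15, 0, 35]
sift down from index 2:
  17 vs smaller child -15 at index 5, swap → [-4, -28, -15, -45, 22, 17, 0, 35]
sift down from index 1:
  -28 vs smaller child -45 at index 3, swap → [-4, -45, -15, -28, 22, 17, 0, 35]
sift down from index 0:
  -4 vs smaller child -45 at index 1, swap → [-45, -4, -15, -28, 22, 17, 0, 35]
  -4 vs smaller child -28 at index 3, swap → [-45, -28, -15, -4, 22, 17, 0, 35]

[-45, -28, -15, -4, 22, 17, 0, 35]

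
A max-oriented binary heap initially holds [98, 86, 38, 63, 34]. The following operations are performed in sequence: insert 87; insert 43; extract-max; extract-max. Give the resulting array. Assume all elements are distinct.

[86, 63, 43, 38, 34]

insert 87:
  append 87 at index 5 → [98, 86, 38, 63, 34, 87]
  87 > parent 38 at index 2, swap → [98, 86, 87, 63, 34, 38]
insert 43:
  append 43 at index 6 → [98, 86, 87, 63, 34, 38, 43] (no swap needed)
extract-max → returns 98:
  remove root 98; move last element 43 to root → [43, 86, 87, 63, 34, 38]
  43 vs larger child 87 at index 2, swap → [87, 86, 43, 63, 34, 38]
extract-max → returns 87:
  remove root 87; move last element 38 to root → [38, 86, 43, 63, 34]
  38 vs larger child 86 at index 1, swap → [86, 38, 43, 63, 34]
  38 vs larger child 63 at index 3, swap → [86, 63, 43, 38, 34]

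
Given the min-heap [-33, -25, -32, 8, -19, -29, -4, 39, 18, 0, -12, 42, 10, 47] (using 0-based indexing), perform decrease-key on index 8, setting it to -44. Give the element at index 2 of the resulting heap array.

-32

set index 8 from 18 to -44 → [-33, -25, -32, 8, -19, -29, -4, 39, -44, 0, -12, 42, 10, 47]
-44 < parent 8 at index 3, swap → [-33, -25, -32, -44, -19, -29, -4, 39, 8, 0, -12, 42, 10, 47]
-44 < parent -25 at index 1, swap → [-33, -44, -32, -25, -19, -29, -4, 39, 8, 0, -12, 42, 10, 47]
-44 < parent -33 at index 0, swap → [-44, -33, -32, -25, -19, -29, -4, 39, 8, 0, -12, 42, 10, 47]
resulting array: [-44, -33, -32, -25, -19, -29, -4, 39, 8, 0, -12, 42, 10, 47]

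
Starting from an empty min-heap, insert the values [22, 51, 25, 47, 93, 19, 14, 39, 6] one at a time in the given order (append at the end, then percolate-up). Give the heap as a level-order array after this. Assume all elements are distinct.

[6, 14, 19, 39, 93, 25, 22, 51, 47]

Insert 22:
  append 22 at index 0 → [22] (no swap needed)
Insert 51:
  append 51 at index 1 → [22, 51] (no swap needed)
Insert 25:
  append 25 at index 2 → [22, 51, 25] (no swap needed)
Insert 47:
  append 47 at index 3 → [22, 51, 25, 47]
  47 < parent 51 at index 1, swap → [22, 47, 25, 51]
Insert 93:
  append 93 at index 4 → [22, 47, 25, 51, 93] (no swap needed)
Insert 19:
  append 19 at index 5 → [22, 47, 25, 51, 93, 19]
  19 < parent 25 at index 2, swap → [22, 47, 19, 51, 93, 25]
  19 < parent 22 at index 0, swap → [19, 47, 22, 51, 93, 25]
Insert 14:
  append 14 at index 6 → [19, 47, 22, 51, 93, 25, 14]
  14 < parent 22 at index 2, swap → [19, 47, 14, 51, 93, 25, 22]
  14 < parent 19 at index 0, swap → [14, 47, 19, 51, 93, 25, 22]
Insert 39:
  append 39 at index 7 → [14, 47, 19, 51, 93, 25, 22, 39]
  39 < parent 51 at index 3, swap → [14, 47, 19, 39, 93, 25, 22, 51]
  39 < parent 47 at index 1, swap → [14, 39, 19, 47, 93, 25, 22, 51]
Insert 6:
  append 6 at index 8 → [14, 39, 19, 47, 93, 25, 22, 51, 6]
  6 < parent 47 at index 3, swap → [14, 39, 19, 6, 93, 25, 22, 51, 47]
  6 < parent 39 at index 1, swap → [14, 6, 19, 39, 93, 25, 22, 51, 47]
  6 < parent 14 at index 0, swap → [6, 14, 19, 39, 93, 25, 22, 51, 47]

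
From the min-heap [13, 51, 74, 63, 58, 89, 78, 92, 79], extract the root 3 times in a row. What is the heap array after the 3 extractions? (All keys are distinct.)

[63, 78, 74, 92, 79, 89]

extract-min #1 returns 13:
  remove root 13; move last element 79 to root → [79, 51, 74, 63, 58, 89, 78, 92]
  79 vs smaller child 51 at index 1, swap → [51, 79, 74, 63, 58, 89, 78, 92]
  79 vs smaller child 58 at index 4, swap → [51, 58, 74, 63, 79, 89, 78, 92]
extract-min #2 returns 51:
  remove root 51; move last element 92 to root → [92, 58, 74, 63, 79, 89, 78]
  92 vs smaller child 58 at index 1, swap → [58, 92, 74, 63, 79, 89, 78]
  92 vs smaller child 63 at index 3, swap → [58, 63, 74, 92, 79, 89, 78]
extract-min #3 returns 58:
  remove root 58; move last element 78 to root → [78, 63, 74, 92, 79, 89]
  78 vs smaller child 63 at index 1, swap → [63, 78, 74, 92, 79, 89]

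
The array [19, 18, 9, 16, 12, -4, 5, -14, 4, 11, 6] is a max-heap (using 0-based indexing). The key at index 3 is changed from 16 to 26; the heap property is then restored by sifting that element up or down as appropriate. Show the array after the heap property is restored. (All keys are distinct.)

[26, 19, 9, 18, 12, -4, 5, -14, 4, 11, 6]

set index 3 from 16 to 26 → [19, 18, 9, 26, 12, -4, 5, -14, 4, 11, 6]
26 > parent 18 at index 1, swap → [19, 26, 9, 18, 12, -4, 5, -14, 4, 11, 6]
26 > parent 19 at index 0, swap → [26, 19, 9, 18, 12, -4, 5, -14, 4, 11, 6]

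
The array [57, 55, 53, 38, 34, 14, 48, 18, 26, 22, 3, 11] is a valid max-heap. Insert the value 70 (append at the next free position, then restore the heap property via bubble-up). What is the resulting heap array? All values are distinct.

append 70 at index 12 → [57, 55, 53, 38, 34, 14, 48, 18, 26, 22, 3, 11, 70]
70 > parent 14 at index 5, swap → [57, 55, 53, 38, 34, 70, 48, 18, 26, 22, 3, 11, 14]
70 > parent 53 at index 2, swap → [57, 55, 70, 38, 34, 53, 48, 18, 26, 22, 3, 11, 14]
70 > parent 57 at index 0, swap → [70, 55, 57, 38, 34, 53, 48, 18, 26, 22, 3, 11, 14]

[70, 55, 57, 38, 34, 53, 48, 18, 26, 22, 3, 11, 14]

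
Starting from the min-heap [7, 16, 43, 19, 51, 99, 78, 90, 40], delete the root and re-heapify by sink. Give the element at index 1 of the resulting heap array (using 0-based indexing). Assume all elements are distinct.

19

remove root 7; move last element 40 to root → [40, 16, 43, 19, 51, 99, 78, 90]
40 vs smaller child 16 at index 1, swap → [16, 40, 43, 19, 51, 99, 78, 90]
40 vs smaller child 19 at index 3, swap → [16, 19, 43, 40, 51, 99, 78, 90]
resulting array: [16, 19, 43, 40, 51, 99, 78, 90]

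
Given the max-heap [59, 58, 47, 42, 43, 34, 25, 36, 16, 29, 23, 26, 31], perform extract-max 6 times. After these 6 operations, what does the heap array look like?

extract-max #1 returns 59:
  remove root 59; move last element 31 to root → [31, 58, 47, 42, 43, 34, 25, 36, 16, 29, 23, 26]
  31 vs larger child 58 at index 1, swap → [58, 31, 47, 42, 43, 34, 25, 36, 16, 29, 23, 26]
  31 vs larger child 43 at index 4, swap → [58, 43, 47, 42, 31, 34, 25, 36, 16, 29, 23, 26]
extract-max #2 returns 58:
  remove root 58; move last element 26 to root → [26, 43, 47, 42, 31, 34, 25, 36, 16, 29, 23]
  26 vs larger child 47 at index 2, swap → [47, 43, 26, 42, 31, 34, 25, 36, 16, 29, 23]
  26 vs larger child 34 at index 5, swap → [47, 43, 34, 42, 31, 26, 25, 36, 16, 29, 23]
extract-max #3 returns 47:
  remove root 47; move last element 23 to root → [23, 43, 34, 42, 31, 26, 25, 36, 16, 29]
  23 vs larger child 43 at index 1, swap → [43, 23, 34, 42, 31, 26, 25, 36, 16, 29]
  23 vs larger child 42 at index 3, swap → [43, 42, 34, 23, 31, 26, 25, 36, 16, 29]
  23 vs larger child 36 at index 7, swap → [43, 42, 34, 36, 31, 26, 25, 23, 16, 29]
extract-max #4 returns 43:
  remove root 43; move last element 29 to root → [29, 42, 34, 36, 31, 26, 25, 23, 16]
  29 vs larger child 42 at index 1, swap → [42, 29, 34, 36, 31, 26, 25, 23, 16]
  29 vs larger child 36 at index 3, swap → [42, 36, 34, 29, 31, 26, 25, 23, 16]
extract-max #5 returns 42:
  remove root 42; move last element 16 to root → [16, 36, 34, 29, 31, 26, 25, 23]
  16 vs larger child 36 at index 1, swap → [36, 16, 34, 29, 31, 26, 25, 23]
  16 vs larger child 31 at index 4, swap → [36, 31, 34, 29, 16, 26, 25, 23]
extract-max #6 returns 36:
  remove root 36; move last element 23 to root → [23, 31, 34, 29, 16, 26, 25]
  23 vs larger child 34 at index 2, swap → [34, 31, 23, 29, 16, 26, 25]
  23 vs larger child 26 at index 5, swap → [34, 31, 26, 29, 16, 23, 25]

[34, 31, 26, 29, 16, 23, 25]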